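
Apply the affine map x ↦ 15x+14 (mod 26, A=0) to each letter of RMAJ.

R(17): 15·17+14=269≡9 → J
M(12): 15·12+14=194≡12 → M
A(0): 15·0+14=14 → O
J(9): 15·9+14=149≡19 → T

JMOT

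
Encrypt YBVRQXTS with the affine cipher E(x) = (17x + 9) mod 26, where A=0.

BACMVKUD

Y(24): 17·24+9=417≡1 → B
B(1): 17·1+9=26≡0 → A
V(21): 17·21+9=366≡2 → C
R(17): 17·17+9=298≡12 → M
Q(16): 17·16+9=281≡21 → V
X(23): 17·23+9=400≡10 → K
T(19): 17·19+9=332≡20 → U
S(18): 17·18+9=315≡3 → D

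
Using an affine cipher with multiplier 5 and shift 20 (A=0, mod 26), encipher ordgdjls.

mbjyjnxg

o(14): 5·14+20=90≡12 → m
r(17): 5·17+20=105≡1 → b
d(3): 5·3+20=35≡9 → j
g(6): 5·6+20=50≡24 → y
d(3): 5·3+20=35≡9 → j
j(9): 5·9+20=65≡13 → n
l(11): 5·11+20=75≡23 → x
s(18): 5·18+20=110≡6 → g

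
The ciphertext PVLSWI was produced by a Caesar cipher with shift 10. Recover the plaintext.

P(15): 15−10=5 → F
V(21): 21−10=11 → L
L(11): 11−10=1 → B
S(18): 18−10=8 → I
W(22): 22−10=12 → M
I(8): 8−10=-2≡24 → Y

FLBIMY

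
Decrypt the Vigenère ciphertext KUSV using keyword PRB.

VDRG

Repeat the key across the ciphertext: PRBP
K(10)−P(15): -5≡21 → V
U(20)−R(17): 3 → D
S(18)−B(1): 17 → R
V(21)−P(15): 6 → G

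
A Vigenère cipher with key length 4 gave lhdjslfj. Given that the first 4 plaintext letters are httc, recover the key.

eokh

Subtract each crib letter from the matching ciphertext letter (mod 26):
l(11)−h(7)=4 → e
h(7)−t(19)=-12≡14 → o
d(3)−t(19)=-16≡10 → k
j(9)−c(2)=7 → h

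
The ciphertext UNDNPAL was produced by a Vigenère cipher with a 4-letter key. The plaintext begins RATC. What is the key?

DNKL

Subtract each crib letter from the matching ciphertext letter (mod 26):
U(20)−R(17)=3 → D
N(13)−A(0)=13 → N
D(3)−T(19)=-16≡10 → K
N(13)−C(2)=11 → L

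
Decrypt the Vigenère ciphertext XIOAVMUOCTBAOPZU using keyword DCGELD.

UGIWKJRMWPQXLNTQ

Repeat the key across the ciphertext: DCGELDDCGELDDCGE
X(23)−D(3): 20 → U
I(8)−C(2): 6 → G
O(14)−G(6): 8 → I
A(0)−E(4): -4≡22 → W
V(21)−L(11): 10 → K
M(12)−D(3): 9 → J
U(20)−D(3): 17 → R
O(14)−C(2): 12 → M
C(2)−G(6): -4≡22 → W
T(19)−E(4): 15 → P
B(1)−L(11): -10≡16 → Q
A(0)−D(3): -3≡23 → X
O(14)−D(3): 11 → L
P(15)−C(2): 13 → N
Z(25)−G(6): 19 → T
U(20)−E(4): 16 → Q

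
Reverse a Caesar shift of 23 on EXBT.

E(4): 4−23=-19≡7 → H
X(23): 23−23=0 → A
B(1): 1−23=-22≡4 → E
T(19): 19−23=-4≡22 → W

HAEW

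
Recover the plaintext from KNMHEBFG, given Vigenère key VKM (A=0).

PDAMUPKW

Repeat the key across the ciphertext: VKMVKMVK
K(10)−V(21): -11≡15 → P
N(13)−K(10): 3 → D
M(12)−M(12): 0 → A
H(7)−V(21): -14≡12 → M
E(4)−K(10): -6≡20 → U
B(1)−M(12): -11≡15 → P
F(5)−V(21): -16≡10 → K
G(6)−K(10): -4≡22 → W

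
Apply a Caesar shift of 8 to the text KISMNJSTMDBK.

K(10): 10+8=18 → S
I(8): 8+8=16 → Q
S(18): 18+8=26≡0 → A
M(12): 12+8=20 → U
N(13): 13+8=21 → V
J(9): 9+8=17 → R
S(18): 18+8=26≡0 → A
T(19): 19+8=27≡1 → B
M(12): 12+8=20 → U
D(3): 3+8=11 → L
B(1): 1+8=9 → J
K(10): 10+8=18 → S

SQAUVRABULJS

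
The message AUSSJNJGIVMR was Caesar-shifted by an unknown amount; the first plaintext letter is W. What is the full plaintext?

From the crib: A(0)−W(22)=-22≡4, so the shift is 4.
Subtract 4 from each ciphertext letter:
A(0): 0−4=-4≡22 → W
U(20): 20−4=16 → Q
S(18): 18−4=14 → O
S(18): 18−4=14 → O
J(9): 9−4=5 → F
N(13): 13−4=9 → J
J(9): 9−4=5 → F
G(6): 6−4=2 → C
I(8): 8−4=4 → E
V(21): 21−4=17 → R
M(12): 12−4=8 → I
R(17): 17−4=13 → N

WQOOFJFCERIN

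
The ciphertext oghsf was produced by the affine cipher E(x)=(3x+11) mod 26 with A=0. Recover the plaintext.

bhqly

The inverse of 3 mod 26 is 9, since 3·9=27≡1. Apply D(y)=9·(y−11) mod 26:
o(14): 9·(14−11)=27≡1 → b
g(6): 9·(6−11)=-45≡7 → h
h(7): 9·(7−11)=-36≡16 → q
s(18): 9·(18−11)=63≡11 → l
f(5): 9·(5−11)=-54≡24 → y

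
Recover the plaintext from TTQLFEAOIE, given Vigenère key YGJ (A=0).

VNHNZVCIZG

Repeat the key across the ciphertext: YGJYGJYGJY
T(19)−Y(24): -5≡21 → V
T(19)−G(6): 13 → N
Q(16)−J(9): 7 → H
L(11)−Y(24): -13≡13 → N
F(5)−G(6): -1≡25 → Z
E(4)−J(9): -5≡21 → V
A(0)−Y(24): -24≡2 → C
O(14)−G(6): 8 → I
I(8)−J(9): -1≡25 → Z
E(4)−Y(24): -20≡6 → G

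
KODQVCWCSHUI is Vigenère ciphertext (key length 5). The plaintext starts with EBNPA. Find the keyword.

GNQBV

Subtract each crib letter from the matching ciphertext letter (mod 26):
K(10)−E(4)=6 → G
O(14)−B(1)=13 → N
D(3)−N(13)=-10≡16 → Q
Q(16)−P(15)=1 → B
V(21)−A(0)=21 → V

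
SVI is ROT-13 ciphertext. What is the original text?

S(18): 18−13=5 → F
V(21): 21−13=8 → I
I(8): 8−13=-5≡21 → V

FIV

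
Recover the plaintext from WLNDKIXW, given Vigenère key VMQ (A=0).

Repeat the key across the ciphertext: VMQVMQVM
W(22)−V(21): 1 → B
L(11)−M(12): -1≡25 → Z
N(13)−Q(16): -3≡23 → X
D(3)−V(21): -18≡8 → I
K(10)−M(12): -2≡24 → Y
I(8)−Q(16): -8≡18 → S
X(23)−V(21): 2 → C
W(22)−M(12): 10 → K

BZXIYSCK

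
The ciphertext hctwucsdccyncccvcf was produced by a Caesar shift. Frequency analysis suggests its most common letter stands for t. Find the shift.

9

The most frequent ciphertext letter is c (appears 8 times).
c is position 2; t is position 19.
Shift = -17≡9.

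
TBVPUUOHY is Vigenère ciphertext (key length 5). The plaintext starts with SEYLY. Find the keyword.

Subtract each crib letter from the matching ciphertext letter (mod 26):
T(19)−S(18)=1 → B
B(1)−E(4)=-3≡23 → X
V(21)−Y(24)=-3≡23 → X
P(15)−L(11)=4 → E
U(20)−Y(24)=-4≡22 → W

BXXEW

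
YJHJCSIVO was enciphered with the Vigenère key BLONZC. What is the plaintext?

XYTWDQHKA

Repeat the key across the ciphertext: BLONZCBLO
Y(24)−B(1): 23 → X
J(9)−L(11): -2≡24 → Y
H(7)−O(14): -7≡19 → T
J(9)−N(13): -4≡22 → W
C(2)−Z(25): -23≡3 → D
S(18)−C(2): 16 → Q
I(8)−B(1): 7 → H
V(21)−L(11): 10 → K
O(14)−O(14): 0 → A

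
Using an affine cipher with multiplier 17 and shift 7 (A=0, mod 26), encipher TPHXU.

SCWIJ

T(19): 17·19+7=330≡18 → S
P(15): 17·15+7=262≡2 → C
H(7): 17·7+7=126≡22 → W
X(23): 17·23+7=398≡8 → I
U(20): 17·20+7=347≡9 → J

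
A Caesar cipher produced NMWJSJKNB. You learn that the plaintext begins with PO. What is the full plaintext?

From the crib: N(13)−P(15)=-2≡24, so the shift is 24.
Subtract 24 from each ciphertext letter:
N(13): 13−24=-11≡15 → P
M(12): 12−24=-12≡14 → O
W(22): 22−24=-2≡24 → Y
J(9): 9−24=-15≡11 → L
S(18): 18−24=-6≡20 → U
J(9): 9−24=-15≡11 → L
K(10): 10−24=-14≡12 → M
N(13): 13−24=-11≡15 → P
B(1): 1−24=-23≡3 → D

POYLULMPD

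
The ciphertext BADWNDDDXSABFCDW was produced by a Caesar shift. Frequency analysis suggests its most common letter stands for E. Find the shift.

25

The most frequent ciphertext letter is D (appears 5 times).
D is position 3; E is position 4.
Shift = -1≡25.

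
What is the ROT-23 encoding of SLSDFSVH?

PIPACPSE

S(18): 18+23=41≡15 → P
L(11): 11+23=34≡8 → I
S(18): 18+23=41≡15 → P
D(3): 3+23=26≡0 → A
F(5): 5+23=28≡2 → C
S(18): 18+23=41≡15 → P
V(21): 21+23=44≡18 → S
H(7): 7+23=30≡4 → E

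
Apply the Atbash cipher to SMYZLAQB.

HNBAOZJY

S(18) → H(7)
M(12) → N(13)
Y(24) → B(1)
Z(25) → A(0)
L(11) → O(14)
A(0) → Z(25)
Q(16) → J(9)
B(1) → Y(24)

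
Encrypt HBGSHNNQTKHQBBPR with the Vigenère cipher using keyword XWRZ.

EXXREJEPQGYPYXGQ

Repeat the key across the message: XWRZXWRZXWRZXWRZ
H(7)+X(23): 30≡4 → E
B(1)+W(22): 23 → X
G(6)+R(17): 23 → X
S(18)+Z(25): 43≡17 → R
H(7)+X(23): 30≡4 → E
N(13)+W(22): 35≡9 → J
N(13)+R(17): 30≡4 → E
Q(16)+Z(25): 41≡15 → P
T(19)+X(23): 42≡16 → Q
K(10)+W(22): 32≡6 → G
H(7)+R(17): 24 → Y
Q(16)+Z(25): 41≡15 → P
B(1)+X(23): 24 → Y
B(1)+W(22): 23 → X
P(15)+R(17): 32≡6 → G
R(17)+Z(25): 42≡16 → Q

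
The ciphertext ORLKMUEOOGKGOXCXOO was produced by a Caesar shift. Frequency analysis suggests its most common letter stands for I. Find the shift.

6

The most frequent ciphertext letter is O (appears 6 times).
O is position 14; I is position 8.
Shift = 6.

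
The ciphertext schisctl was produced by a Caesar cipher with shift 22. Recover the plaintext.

s(18): 18−22=-4≡22 → w
c(2): 2−22=-20≡6 → g
h(7): 7−22=-15≡11 → l
i(8): 8−22=-14≡12 → m
s(18): 18−22=-4≡22 → w
c(2): 2−22=-20≡6 → g
t(19): 19−22=-3≡23 → x
l(11): 11−22=-11≡15 → p

wglmwgxp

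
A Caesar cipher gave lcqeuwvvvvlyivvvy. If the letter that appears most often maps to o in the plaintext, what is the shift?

The most frequent ciphertext letter is v (appears 7 times).
v is position 21; o is position 14.
Shift = 7.

7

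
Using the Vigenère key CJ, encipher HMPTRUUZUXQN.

Repeat the key across the message: CJCJCJCJCJCJ
H(7)+C(2): 9 → J
M(12)+J(9): 21 → V
P(15)+C(2): 17 → R
T(19)+J(9): 28≡2 → C
R(17)+C(2): 19 → T
U(20)+J(9): 29≡3 → D
U(20)+C(2): 22 → W
Z(25)+J(9): 34≡8 → I
U(20)+C(2): 22 → W
X(23)+J(9): 32≡6 → G
Q(16)+C(2): 18 → S
N(13)+J(9): 22 → W

JVRCTDWIWGSW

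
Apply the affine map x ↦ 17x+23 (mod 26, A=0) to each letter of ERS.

E(4): 17·4+23=91≡13 → N
R(17): 17·17+23=312≡0 → A
S(18): 17·18+23=329≡17 → R

NAR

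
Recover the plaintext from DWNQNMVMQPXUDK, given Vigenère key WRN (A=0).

Repeat the key across the ciphertext: WRNWRNWRNWRNWR
D(3)−W(22): -19≡7 → H
W(22)−R(17): 5 → F
N(13)−N(13): 0 → A
Q(16)−W(22): -6≡20 → U
N(13)−R(17): -4≡22 → W
M(12)−N(13): -1≡25 → Z
V(21)−W(22): -1≡25 → Z
M(12)−R(17): -5≡21 → V
Q(16)−N(13): 3 → D
P(15)−W(22): -7≡19 → T
X(23)−R(17): 6 → G
U(20)−N(13): 7 → H
D(3)−W(22): -19≡7 → H
K(10)−R(17): -7≡19 → T

HFAUWZZVDTGHHT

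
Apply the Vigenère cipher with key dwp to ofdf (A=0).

Repeat the key across the message: dwpd
o(14)+d(3): 17 → r
f(5)+w(22): 27≡1 → b
d(3)+p(15): 18 → s
f(5)+d(3): 8 → i

rbsi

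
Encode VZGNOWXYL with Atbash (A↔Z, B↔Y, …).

EATMLDCBO

V(21) → E(4)
Z(25) → A(0)
G(6) → T(19)
N(13) → M(12)
O(14) → L(11)
W(22) → D(3)
X(23) → C(2)
Y(24) → B(1)
L(11) → O(14)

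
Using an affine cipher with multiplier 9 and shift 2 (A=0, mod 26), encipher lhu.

xna

l(11): 9·11+2=101≡23 → x
h(7): 9·7+2=65≡13 → n
u(20): 9·20+2=182≡0 → a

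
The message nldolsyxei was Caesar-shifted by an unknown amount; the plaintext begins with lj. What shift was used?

2

From the crib: n(13)−l(11)=2, so the shift is 2.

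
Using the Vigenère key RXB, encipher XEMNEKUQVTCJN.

Repeat the key across the message: RXBRXBRXBRXBR
X(23)+R(17): 40≡14 → O
E(4)+X(23): 27≡1 → B
M(12)+B(1): 13 → N
N(13)+R(17): 30≡4 → E
E(4)+X(23): 27≡1 → B
K(10)+B(1): 11 → L
U(20)+R(17): 37≡11 → L
Q(16)+X(23): 39≡13 → N
V(21)+B(1): 22 → W
T(19)+R(17): 36≡10 → K
C(2)+X(23): 25 → Z
J(9)+B(1): 10 → K
N(13)+R(17): 30≡4 → E

OBNEBLLNWKZKE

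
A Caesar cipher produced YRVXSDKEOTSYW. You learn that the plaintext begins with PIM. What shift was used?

9

From the crib: Y(24)−P(15)=9, so the shift is 9.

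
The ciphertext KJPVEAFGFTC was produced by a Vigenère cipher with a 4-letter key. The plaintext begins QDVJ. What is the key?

Subtract each crib letter from the matching ciphertext letter (mod 26):
K(10)−Q(16)=-6≡20 → U
J(9)−D(3)=6 → G
P(15)−V(21)=-6≡20 → U
V(21)−J(9)=12 → M

UGUM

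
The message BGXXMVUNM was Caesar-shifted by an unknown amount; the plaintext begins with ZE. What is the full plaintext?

ZEVVKTSLK

From the crib: B(1)−Z(25)=-24≡2, so the shift is 2.
Subtract 2 from each ciphertext letter:
B(1): 1−2=-1≡25 → Z
G(6): 6−2=4 → E
X(23): 23−2=21 → V
X(23): 23−2=21 → V
M(12): 12−2=10 → K
V(21): 21−2=19 → T
U(20): 20−2=18 → S
N(13): 13−2=11 → L
M(12): 12−2=10 → K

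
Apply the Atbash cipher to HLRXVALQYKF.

H(7) → S(18)
L(11) → O(14)
R(17) → I(8)
X(23) → C(2)
V(21) → E(4)
A(0) → Z(25)
L(11) → O(14)
Q(16) → J(9)
Y(24) → B(1)
K(10) → P(15)
F(5) → U(20)

SOICEZOJBPU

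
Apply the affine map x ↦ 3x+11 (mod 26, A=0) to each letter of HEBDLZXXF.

H(7): 3·7+11=32≡6 → G
E(4): 3·4+11=23 → X
B(1): 3·1+11=14 → O
D(3): 3·3+11=20 → U
L(11): 3·11+11=44≡18 → S
Z(25): 3·25+11=86≡8 → I
X(23): 3·23+11=80≡2 → C
X(23): 3·23+11=80≡2 → C
F(5): 3·5+11=26≡0 → A

GXOUSICCA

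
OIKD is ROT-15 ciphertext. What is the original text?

ZTVO

O(14): 14−15=-1≡25 → Z
I(8): 8−15=-7≡19 → T
K(10): 10−15=-5≡21 → V
D(3): 3−15=-12≡14 → O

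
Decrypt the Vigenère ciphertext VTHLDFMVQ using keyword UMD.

BHERRCSJN

Repeat the key across the ciphertext: UMDUMDUMD
V(21)−U(20): 1 → B
T(19)−M(12): 7 → H
H(7)−D(3): 4 → E
L(11)−U(20): -9≡17 → R
D(3)−M(12): -9≡17 → R
F(5)−D(3): 2 → C
M(12)−U(20): -8≡18 → S
V(21)−M(12): 9 → J
Q(16)−D(3): 13 → N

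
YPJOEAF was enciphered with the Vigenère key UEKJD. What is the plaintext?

ELZFBGB

Repeat the key across the ciphertext: UEKJDUE
Y(24)−U(20): 4 → E
P(15)−E(4): 11 → L
J(9)−K(10): -1≡25 → Z
O(14)−J(9): 5 → F
E(4)−D(3): 1 → B
A(0)−U(20): -20≡6 → G
F(5)−E(4): 1 → B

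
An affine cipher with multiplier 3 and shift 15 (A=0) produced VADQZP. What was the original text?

The inverse of 3 mod 26 is 9, since 3·9=27≡1. Apply D(y)=9·(y−15) mod 26:
V(21): 9·(21−15)=54≡2 → C
A(0): 9·(0−15)=-135≡21 → V
D(3): 9·(3−15)=-108≡22 → W
Q(16): 9·(16−15)=9 → J
Z(25): 9·(25−15)=90≡12 → M
P(15): 9·(15−15)=0 → A

CVWJMA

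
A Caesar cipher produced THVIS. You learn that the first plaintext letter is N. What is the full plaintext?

From the crib: T(19)−N(13)=6, so the shift is 6.
Subtract 6 from each ciphertext letter:
T(19): 19−6=13 → N
H(7): 7−6=1 → B
V(21): 21−6=15 → P
I(8): 8−6=2 → C
S(18): 18−6=12 → M

NBPCM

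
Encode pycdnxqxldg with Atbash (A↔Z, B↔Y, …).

kbxwmcjcowt

p(15) → k(10)
y(24) → b(1)
c(2) → x(23)
d(3) → w(22)
n(13) → m(12)
x(23) → c(2)
q(16) → j(9)
x(23) → c(2)
l(11) → o(14)
d(3) → w(22)
g(6) → t(19)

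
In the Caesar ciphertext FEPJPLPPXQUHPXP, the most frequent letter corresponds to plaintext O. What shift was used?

1

The most frequent ciphertext letter is P (appears 6 times).
P is position 15; O is position 14.
Shift = 1.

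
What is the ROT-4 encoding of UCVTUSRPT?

YGZXYWVTX

U(20): 20+4=24 → Y
C(2): 2+4=6 → G
V(21): 21+4=25 → Z
T(19): 19+4=23 → X
U(20): 20+4=24 → Y
S(18): 18+4=22 → W
R(17): 17+4=21 → V
P(15): 15+4=19 → T
T(19): 19+4=23 → X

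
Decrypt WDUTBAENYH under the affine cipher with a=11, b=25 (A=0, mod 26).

The inverse of 11 mod 26 is 19, since 11·19=209≡1. Apply D(y)=19·(y−25) mod 26:
W(22): 19·(22−25)=-57≡21 → V
D(3): 19·(3−25)=-418≡24 → Y
U(20): 19·(20−25)=-95≡9 → J
T(19): 19·(19−25)=-114≡16 → Q
B(1): 19·(1−25)=-456≡12 → M
A(0): 19·(0−25)=-475≡19 → T
E(4): 19·(4−25)=-399≡17 → R
N(13): 19·(13−25)=-228≡6 → G
Y(24): 19·(24−25)=-19≡7 → H
H(7): 19·(7−25)=-342≡22 → W

VYJQMTRGHW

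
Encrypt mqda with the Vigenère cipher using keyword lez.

Repeat the key across the message: lezl
m(12)+l(11): 23 → x
q(16)+e(4): 20 → u
d(3)+z(25): 28≡2 → c
a(0)+l(11): 11 → l

xucl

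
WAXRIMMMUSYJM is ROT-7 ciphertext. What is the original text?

W(22): 22−7=15 → P
A(0): 0−7=-7≡19 → T
X(23): 23−7=16 → Q
R(17): 17−7=10 → K
I(8): 8−7=1 → B
M(12): 12−7=5 → F
M(12): 12−7=5 → F
M(12): 12−7=5 → F
U(20): 20−7=13 → N
S(18): 18−7=11 → L
Y(24): 24−7=17 → R
J(9): 9−7=2 → C
M(12): 12−7=5 → F

PTQKBFFFNLRCF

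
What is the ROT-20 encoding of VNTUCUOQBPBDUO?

PHNOWOIKVJVXOI

V(21): 21+20=41≡15 → P
N(13): 13+20=33≡7 → H
T(19): 19+20=39≡13 → N
U(20): 20+20=40≡14 → O
C(2): 2+20=22 → W
U(20): 20+20=40≡14 → O
O(14): 14+20=34≡8 → I
Q(16): 16+20=36≡10 → K
B(1): 1+20=21 → V
P(15): 15+20=35≡9 → J
B(1): 1+20=21 → V
D(3): 3+20=23 → X
U(20): 20+20=40≡14 → O
O(14): 14+20=34≡8 → I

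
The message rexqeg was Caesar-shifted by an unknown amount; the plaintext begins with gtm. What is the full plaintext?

gtmftv

From the crib: r(17)−g(6)=11, so the shift is 11.
Subtract 11 from each ciphertext letter:
r(17): 17−11=6 → g
e(4): 4−11=-7≡19 → t
x(23): 23−11=12 → m
q(16): 16−11=5 → f
e(4): 4−11=-7≡19 → t
g(6): 6−11=-5≡21 → v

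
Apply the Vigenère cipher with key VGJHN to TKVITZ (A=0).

Repeat the key across the message: VGJHNV
T(19)+V(21): 40≡14 → O
K(10)+G(6): 16 → Q
V(21)+J(9): 30≡4 → E
I(8)+H(7): 15 → P
T(19)+N(13): 32≡6 → G
Z(25)+V(21): 46≡20 → U

OQEPGU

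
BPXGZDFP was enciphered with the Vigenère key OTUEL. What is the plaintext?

Repeat the key across the ciphertext: OTUELOTU
B(1)−O(14): -13≡13 → N
P(15)−T(19): -4≡22 → W
X(23)−U(20): 3 → D
G(6)−E(4): 2 → C
Z(25)−L(11): 14 → O
D(3)−O(14): -11≡15 → P
F(5)−T(19): -14≡12 → M
P(15)−U(20): -5≡21 → V

NWDCOPMV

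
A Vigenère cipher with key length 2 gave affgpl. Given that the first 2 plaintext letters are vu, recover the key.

Subtract each crib letter from the matching ciphertext letter (mod 26):
a(0)−v(21)=-21≡5 → f
f(5)−u(20)=-15≡11 → l

fl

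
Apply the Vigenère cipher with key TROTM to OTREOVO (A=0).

HKFXAOF

Repeat the key across the message: TROTMTR
O(14)+T(19): 33≡7 → H
T(19)+R(17): 36≡10 → K
R(17)+O(14): 31≡5 → F
E(4)+T(19): 23 → X
O(14)+M(12): 26≡0 → A
V(21)+T(19): 40≡14 → O
O(14)+R(17): 31≡5 → F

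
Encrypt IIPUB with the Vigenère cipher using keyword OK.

Repeat the key across the message: OKOKO
I(8)+O(14): 22 → W
I(8)+K(10): 18 → S
P(15)+O(14): 29≡3 → D
U(20)+K(10): 30≡4 → E
B(1)+O(14): 15 → P

WSDEP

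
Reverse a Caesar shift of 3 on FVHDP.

CSEAM

F(5): 5−3=2 → C
V(21): 21−3=18 → S
H(7): 7−3=4 → E
D(3): 3−3=0 → A
P(15): 15−3=12 → M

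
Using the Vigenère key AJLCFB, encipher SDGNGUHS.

SMRPLVHB

Repeat the key across the message: AJLCFBAJ
S(18)+A(0): 18 → S
D(3)+J(9): 12 → M
G(6)+L(11): 17 → R
N(13)+C(2): 15 → P
G(6)+F(5): 11 → L
U(20)+B(1): 21 → V
H(7)+A(0): 7 → H
S(18)+J(9): 27≡1 → B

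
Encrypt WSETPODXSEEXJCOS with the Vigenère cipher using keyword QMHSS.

Repeat the key across the message: QMHSSQMHSSQMHSSQ
W(22)+Q(16): 38≡12 → M
S(18)+M(12): 30≡4 → E
E(4)+H(7): 11 → L
T(19)+S(18): 37≡11 → L
P(15)+S(18): 33≡7 → H
O(14)+Q(16): 30≡4 → E
D(3)+M(12): 15 → P
X(23)+H(7): 30≡4 → E
S(18)+S(18): 36≡10 → K
E(4)+S(18): 22 → W
E(4)+Q(16): 20 → U
X(23)+M(12): 35≡9 → J
J(9)+H(7): 16 → Q
C(2)+S(18): 20 → U
O(14)+S(18): 32≡6 → G
S(18)+Q(16): 34≡8 → I

MELLHEPEKWUJQUGI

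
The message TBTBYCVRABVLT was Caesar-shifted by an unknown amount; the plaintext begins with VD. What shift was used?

From the crib: T(19)−V(21)=-2≡24, so the shift is 24.

24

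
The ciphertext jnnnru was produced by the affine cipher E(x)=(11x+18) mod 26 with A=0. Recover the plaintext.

ljjjhm

The inverse of 11 mod 26 is 19, since 11·19=209≡1. Apply D(y)=19·(y−18) mod 26:
j(9): 19·(9−18)=-171≡11 → l
n(13): 19·(13−18)=-95≡9 → j
n(13): 19·(13−18)=-95≡9 → j
n(13): 19·(13−18)=-95≡9 → j
r(17): 19·(17−18)=-19≡7 → h
u(20): 19·(20−18)=38≡12 → m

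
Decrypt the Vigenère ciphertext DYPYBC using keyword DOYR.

Repeat the key across the ciphertext: DOYRDO
D(3)−D(3): 0 → A
Y(24)−O(14): 10 → K
P(15)−Y(24): -9≡17 → R
Y(24)−R(17): 7 → H
B(1)−D(3): -2≡24 → Y
C(2)−O(14): -12≡14 → O

AKRHYO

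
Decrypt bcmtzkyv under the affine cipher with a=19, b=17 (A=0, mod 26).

The inverse of 19 mod 26 is 11, since 19·11=209≡1. Apply D(y)=11·(y−17) mod 26:
b(1): 11·(1−17)=-176≡6 → g
c(2): 11·(2−17)=-165≡17 → r
m(12): 11·(12−17)=-55≡23 → x
t(19): 11·(19−17)=22 → w
z(25): 11·(25−17)=88≡10 → k
k(10): 11·(10−17)=-77≡1 → b
y(24): 11·(24−17)=77≡25 → z
v(21): 11·(21−17)=44≡18 → s

grxwkbzs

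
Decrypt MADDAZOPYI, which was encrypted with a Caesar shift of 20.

M(12): 12−20=-8≡18 → S
A(0): 0−20=-20≡6 → G
D(3): 3−20=-17≡9 → J
D(3): 3−20=-17≡9 → J
A(0): 0−20=-20≡6 → G
Z(25): 25−20=5 → F
O(14): 14−20=-6≡20 → U
P(15): 15−20=-5≡21 → V
Y(24): 24−20=4 → E
I(8): 8−20=-12≡14 → O

SGJJGFUVEO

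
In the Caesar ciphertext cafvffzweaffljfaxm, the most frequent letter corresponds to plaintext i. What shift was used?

The most frequent ciphertext letter is f (appears 6 times).
f is position 5; i is position 8.
Shift = -3≡23.

23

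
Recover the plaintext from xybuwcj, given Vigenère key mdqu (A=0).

lvlakzt

Repeat the key across the ciphertext: mdqumdq
x(23)−m(12): 11 → l
y(24)−d(3): 21 → v
b(1)−q(16): -15≡11 → l
u(20)−u(20): 0 → a
w(22)−m(12): 10 → k
c(2)−d(3): -1≡25 → z
j(9)−q(16): -7≡19 → t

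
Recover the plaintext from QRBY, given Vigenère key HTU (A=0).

JYHR

Repeat the key across the ciphertext: HTUH
Q(16)−H(7): 9 → J
R(17)−T(19): -2≡24 → Y
B(1)−U(20): -19≡7 → H
Y(24)−H(7): 17 → R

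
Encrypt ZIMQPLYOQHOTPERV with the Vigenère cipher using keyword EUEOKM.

DCQEZXCIUVYFTYVJ

Repeat the key across the message: EUEOKMEUEOKMEUEO
Z(25)+E(4): 29≡3 → D
I(8)+U(20): 28≡2 → C
M(12)+E(4): 16 → Q
Q(16)+O(14): 30≡4 → E
P(15)+K(10): 25 → Z
L(11)+M(12): 23 → X
Y(24)+E(4): 28≡2 → C
O(14)+U(20): 34≡8 → I
Q(16)+E(4): 20 → U
H(7)+O(14): 21 → V
O(14)+K(10): 24 → Y
T(19)+M(12): 31≡5 → F
P(15)+E(4): 19 → T
E(4)+U(20): 24 → Y
R(17)+E(4): 21 → V
V(21)+O(14): 35≡9 → J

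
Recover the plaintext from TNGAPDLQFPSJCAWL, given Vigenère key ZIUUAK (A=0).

Repeat the key across the ciphertext: ZIUUAKZIUUAKZIUU
T(19)−Z(25): -6≡20 → U
N(13)−I(8): 5 → F
G(6)−U(20): -14≡12 → M
A(0)−U(20): -20≡6 → G
P(15)−A(0): 15 → P
D(3)−K(10): -7≡19 → T
L(11)−Z(25): -14≡12 → M
Q(16)−I(8): 8 → I
F(5)−U(20): -15≡11 → L
P(15)−U(20): -5≡21 → V
S(18)−A(0): 18 → S
J(9)−K(10): -1≡25 → Z
C(2)−Z(25): -23≡3 → D
A(0)−I(8): -8≡18 → S
W(22)−U(20): 2 → C
L(11)−U(20): -9≡17 → R

UFMGPTMILVSZDSCR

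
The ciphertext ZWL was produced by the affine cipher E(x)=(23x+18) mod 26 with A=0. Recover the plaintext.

PQL

The inverse of 23 mod 26 is 17, since 23·17=391≡1. Apply D(y)=17·(y−18) mod 26:
Z(25): 17·(25−18)=119≡15 → P
W(22): 17·(22−18)=68≡16 → Q
L(11): 17·(11−18)=-119≡11 → L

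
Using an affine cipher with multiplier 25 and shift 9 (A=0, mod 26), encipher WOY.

NVL

W(22): 25·22+9=559≡13 → N
O(14): 25·14+9=359≡21 → V
Y(24): 25·24+9=609≡11 → L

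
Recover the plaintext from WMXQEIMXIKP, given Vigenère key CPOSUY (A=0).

Repeat the key across the ciphertext: CPOSUYCPOSU
W(22)−C(2): 20 → U
M(12)−P(15): -3≡23 → X
X(23)−O(14): 9 → J
Q(16)−S(18): -2≡24 → Y
E(4)−U(20): -16≡10 → K
I(8)−Y(24): -16≡10 → K
M(12)−C(2): 10 → K
X(23)−P(15): 8 → I
I(8)−O(14): -6≡20 → U
K(10)−S(18): -8≡18 → S
P(15)−U(20): -5≡21 → V

UXJYKKKIUSV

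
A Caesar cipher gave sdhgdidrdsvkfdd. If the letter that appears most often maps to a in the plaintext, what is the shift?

3

The most frequent ciphertext letter is d (appears 6 times).
d is position 3; a is position 0.
Shift = 3.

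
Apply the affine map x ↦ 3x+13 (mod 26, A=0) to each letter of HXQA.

IEJN

H(7): 3·7+13=34≡8 → I
X(23): 3·23+13=82≡4 → E
Q(16): 3·16+13=61≡9 → J
A(0): 3·0+13=13 → N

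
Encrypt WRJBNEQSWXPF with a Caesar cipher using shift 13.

JEWOARDFJKCS

W(22): 22+13=35≡9 → J
R(17): 17+13=30≡4 → E
J(9): 9+13=22 → W
B(1): 1+13=14 → O
N(13): 13+13=26≡0 → A
E(4): 4+13=17 → R
Q(16): 16+13=29≡3 → D
S(18): 18+13=31≡5 → F
W(22): 22+13=35≡9 → J
X(23): 23+13=36≡10 → K
P(15): 15+13=28≡2 → C
F(5): 5+13=18 → S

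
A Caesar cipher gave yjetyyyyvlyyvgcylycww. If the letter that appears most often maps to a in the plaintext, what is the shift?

24

The most frequent ciphertext letter is y (appears 9 times).
y is position 24; a is position 0.
Shift = 24.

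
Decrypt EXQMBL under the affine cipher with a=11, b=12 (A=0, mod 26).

EBYAZH

The inverse of 11 mod 26 is 19, since 11·19=209≡1. Apply D(y)=19·(y−12) mod 26:
E(4): 19·(4−12)=-152≡4 → E
X(23): 19·(23−12)=209≡1 → B
Q(16): 19·(16−12)=76≡24 → Y
M(12): 19·(12−12)=0 → A
B(1): 19·(1−12)=-209≡25 → Z
L(11): 19·(11−12)=-19≡7 → H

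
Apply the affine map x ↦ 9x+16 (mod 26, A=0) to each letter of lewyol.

l(11): 9·11+16=115≡11 → l
e(4): 9·4+16=52≡0 → a
w(22): 9·22+16=214≡6 → g
y(24): 9·24+16=232≡24 → y
o(14): 9·14+16=142≡12 → m
l(11): 9·11+16=115≡11 → l

lagyml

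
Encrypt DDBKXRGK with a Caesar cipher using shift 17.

D(3): 3+17=20 → U
D(3): 3+17=20 → U
B(1): 1+17=18 → S
K(10): 10+17=27≡1 → B
X(23): 23+17=40≡14 → O
R(17): 17+17=34≡8 → I
G(6): 6+17=23 → X
K(10): 10+17=27≡1 → B

UUSBOIXB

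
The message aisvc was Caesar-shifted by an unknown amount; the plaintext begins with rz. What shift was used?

From the crib: a(0)−r(17)=-17≡9, so the shift is 9.

9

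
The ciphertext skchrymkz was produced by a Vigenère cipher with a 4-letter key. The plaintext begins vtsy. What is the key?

xrkj

Subtract each crib letter from the matching ciphertext letter (mod 26):
s(18)−v(21)=-3≡23 → x
k(10)−t(19)=-9≡17 → r
c(2)−s(18)=-16≡10 → k
h(7)−y(24)=-17≡9 → j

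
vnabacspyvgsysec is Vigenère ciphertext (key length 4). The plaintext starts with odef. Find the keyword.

hkww

Subtract each crib letter from the matching ciphertext letter (mod 26):
v(21)−o(14)=7 → h
n(13)−d(3)=10 → k
a(0)−e(4)=-4≡22 → w
b(1)−f(5)=-4≡22 → w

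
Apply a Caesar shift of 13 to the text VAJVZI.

INWIMV

V(21): 21+13=34≡8 → I
A(0): 0+13=13 → N
J(9): 9+13=22 → W
V(21): 21+13=34≡8 → I
Z(25): 25+13=38≡12 → M
I(8): 8+13=21 → V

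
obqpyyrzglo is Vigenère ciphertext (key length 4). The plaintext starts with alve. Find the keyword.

oqvl

Subtract each crib letter from the matching ciphertext letter (mod 26):
o(14)−a(0)=14 → o
b(1)−l(11)=-10≡16 → q
q(16)−v(21)=-5≡21 → v
p(15)−e(4)=11 → l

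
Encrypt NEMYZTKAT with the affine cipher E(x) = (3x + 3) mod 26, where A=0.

N(13): 3·13+3=42≡16 → Q
E(4): 3·4+3=15 → P
M(12): 3·12+3=39≡13 → N
Y(24): 3·24+3=75≡23 → X
Z(25): 3·25+3=78≡0 → A
T(19): 3·19+3=60≡8 → I
K(10): 3·10+3=33≡7 → H
A(0): 3·0+3=3 → D
T(19): 3·19+3=60≡8 → I

QPNXAIHDI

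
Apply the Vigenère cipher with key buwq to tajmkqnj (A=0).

uufclkjz

Repeat the key across the message: buwqbuwq
t(19)+b(1): 20 → u
a(0)+u(20): 20 → u
j(9)+w(22): 31≡5 → f
m(12)+q(16): 28≡2 → c
k(10)+b(1): 11 → l
q(16)+u(20): 36≡10 → k
n(13)+w(22): 35≡9 → j
j(9)+q(16): 25 → z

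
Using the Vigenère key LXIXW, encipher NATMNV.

Repeat the key across the message: LXIXWL
N(13)+L(11): 24 → Y
A(0)+X(23): 23 → X
T(19)+I(8): 27≡1 → B
M(12)+X(23): 35≡9 → J
N(13)+W(22): 35≡9 → J
V(21)+L(11): 32≡6 → G

YXBJJG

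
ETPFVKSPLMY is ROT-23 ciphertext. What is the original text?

E(4): 4−23=-19≡7 → H
T(19): 19−23=-4≡22 → W
P(15): 15−23=-8≡18 → S
F(5): 5−23=-18≡8 → I
V(21): 21−23=-2≡24 → Y
K(10): 10−23=-13≡13 → N
S(18): 18−23=-5≡21 → V
P(15): 15−23=-8≡18 → S
L(11): 11−23=-12≡14 → O
M(12): 12−23=-11≡15 → P
Y(24): 24−23=1 → B

HWSIYNVSOPB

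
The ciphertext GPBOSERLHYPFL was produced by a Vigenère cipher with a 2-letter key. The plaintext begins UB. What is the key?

MO

Subtract each crib letter from the matching ciphertext letter (mod 26):
G(6)−U(20)=-14≡12 → M
P(15)−B(1)=14 → O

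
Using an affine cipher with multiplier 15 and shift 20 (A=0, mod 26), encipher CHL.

C(2): 15·2+20=50≡24 → Y
H(7): 15·7+20=125≡21 → V
L(11): 15·11+20=185≡3 → D

YVD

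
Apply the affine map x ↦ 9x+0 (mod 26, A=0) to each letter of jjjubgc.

j(9): 9·9+0=81≡3 → d
j(9): 9·9+0=81≡3 → d
j(9): 9·9+0=81≡3 → d
u(20): 9·20+0=180≡24 → y
b(1): 9·1+0=9 → j
g(6): 9·6+0=54≡2 → c
c(2): 9·2+0=18 → s

dddyjcs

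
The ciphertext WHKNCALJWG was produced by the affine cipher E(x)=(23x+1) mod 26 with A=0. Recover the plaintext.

TYXWRJOGTH

The inverse of 23 mod 26 is 17, since 23·17=391≡1. Apply D(y)=17·(y−1) mod 26:
W(22): 17·(22−1)=357≡19 → T
H(7): 17·(7−1)=102≡24 → Y
K(10): 17·(10−1)=153≡23 → X
N(13): 17·(13−1)=204≡22 → W
C(2): 17·(2−1)=17 → R
A(0): 17·(0−1)=-17≡9 → J
L(11): 17·(11−1)=170≡14 → O
J(9): 17·(9−1)=136≡6 → G
W(22): 17·(22−1)=357≡19 → T
G(6): 17·(6−1)=85≡7 → H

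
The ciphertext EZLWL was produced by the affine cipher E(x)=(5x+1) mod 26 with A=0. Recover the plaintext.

The inverse of 5 mod 26 is 21, since 5·21=105≡1. Apply D(y)=21·(y−1) mod 26:
E(4): 21·(4−1)=63≡11 → L
Z(25): 21·(25−1)=504≡10 → K
L(11): 21·(11−1)=210≡2 → C
W(22): 21·(22−1)=441≡25 → Z
L(11): 21·(11−1)=210≡2 → C

LKCZC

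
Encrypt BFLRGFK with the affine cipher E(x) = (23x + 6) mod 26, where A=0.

B(1): 23·1+6=29≡3 → D
F(5): 23·5+6=121≡17 → R
L(11): 23·11+6=259≡25 → Z
R(17): 23·17+6=397≡7 → H
G(6): 23·6+6=144≡14 → O
F(5): 23·5+6=121≡17 → R
K(10): 23·10+6=236≡2 → C

DRZHORC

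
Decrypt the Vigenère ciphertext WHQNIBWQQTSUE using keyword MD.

Repeat the key across the ciphertext: MDMDMDMDMDMDM
W(22)−M(12): 10 → K
H(7)−D(3): 4 → E
Q(16)−M(12): 4 → E
N(13)−D(3): 10 → K
I(8)−M(12): -4≡22 → W
B(1)−D(3): -2≡24 → Y
W(22)−M(12): 10 → K
Q(16)−D(3): 13 → N
Q(16)−M(12): 4 → E
T(19)−D(3): 16 → Q
S(18)−M(12): 6 → G
U(20)−D(3): 17 → R
E(4)−M(12): -8≡18 → S

KEEKWYKNEQGRS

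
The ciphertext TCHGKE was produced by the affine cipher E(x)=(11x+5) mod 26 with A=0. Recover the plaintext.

GVMTRH

The inverse of 11 mod 26 is 19, since 11·19=209≡1. Apply D(y)=19·(y−5) mod 26:
T(19): 19·(19−5)=266≡6 → G
C(2): 19·(2−5)=-57≡21 → V
H(7): 19·(7−5)=38≡12 → M
G(6): 19·(6−5)=19 → T
K(10): 19·(10−5)=95≡17 → R
E(4): 19·(4−5)=-19≡7 → H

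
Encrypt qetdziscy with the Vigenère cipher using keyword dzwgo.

tdpjnlrye

Repeat the key across the message: dzwgodzwg
q(16)+d(3): 19 → t
e(4)+z(25): 29≡3 → d
t(19)+w(22): 41≡15 → p
d(3)+g(6): 9 → j
z(25)+o(14): 39≡13 → n
i(8)+d(3): 11 → l
s(18)+z(25): 43≡17 → r
c(2)+w(22): 24 → y
y(24)+g(6): 30≡4 → e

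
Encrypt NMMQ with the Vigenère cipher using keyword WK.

Repeat the key across the message: WKWK
N(13)+W(22): 35≡9 → J
M(12)+K(10): 22 → W
M(12)+W(22): 34≡8 → I
Q(16)+K(10): 26≡0 → A

JWIA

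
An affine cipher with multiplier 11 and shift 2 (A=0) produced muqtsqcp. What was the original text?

ieglsgan

The inverse of 11 mod 26 is 19, since 11·19=209≡1. Apply D(y)=19·(y−2) mod 26:
m(12): 19·(12−2)=190≡8 → i
u(20): 19·(20−2)=342≡4 → e
q(16): 19·(16−2)=266≡6 → g
t(19): 19·(19−2)=323≡11 → l
s(18): 19·(18−2)=304≡18 → s
q(16): 19·(16−2)=266≡6 → g
c(2): 19·(2−2)=0 → a
p(15): 19·(15−2)=247≡13 → n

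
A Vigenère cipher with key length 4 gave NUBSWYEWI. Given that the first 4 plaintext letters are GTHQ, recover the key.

Subtract each crib letter from the matching ciphertext letter (mod 26):
N(13)−G(6)=7 → H
U(20)−T(19)=1 → B
B(1)−H(7)=-6≡20 → U
S(18)−Q(16)=2 → C

HBUC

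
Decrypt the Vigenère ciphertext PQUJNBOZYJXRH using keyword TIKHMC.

WIKCBZVROCLPO

Repeat the key across the ciphertext: TIKHMCTIKHMCT
P(15)−T(19): -4≡22 → W
Q(16)−I(8): 8 → I
U(20)−K(10): 10 → K
J(9)−H(7): 2 → C
N(13)−M(12): 1 → B
B(1)−C(2): -1≡25 → Z
O(14)−T(19): -5≡21 → V
Z(25)−I(8): 17 → R
Y(24)−K(10): 14 → O
J(9)−H(7): 2 → C
X(23)−M(12): 11 → L
R(17)−C(2): 15 → P
H(7)−T(19): -12≡14 → O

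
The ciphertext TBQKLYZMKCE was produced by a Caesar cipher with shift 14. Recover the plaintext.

FNCWXKLYWOQ

T(19): 19−14=5 → F
B(1): 1−14=-13≡13 → N
Q(16): 16−14=2 → C
K(10): 10−14=-4≡22 → W
L(11): 11−14=-3≡23 → X
Y(24): 24−14=10 → K
Z(25): 25−14=11 → L
M(12): 12−14=-2≡24 → Y
K(10): 10−14=-4≡22 → W
C(2): 2−14=-12≡14 → O
E(4): 4−14=-10≡16 → Q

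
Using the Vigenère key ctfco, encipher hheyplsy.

jajadnld

Repeat the key across the message: ctfcoctf
h(7)+c(2): 9 → j
h(7)+t(19): 26≡0 → a
e(4)+f(5): 9 → j
y(24)+c(2): 26≡0 → a
p(15)+o(14): 29≡3 → d
l(11)+c(2): 13 → n
s(18)+t(19): 37≡11 → l
y(24)+f(5): 29≡3 → d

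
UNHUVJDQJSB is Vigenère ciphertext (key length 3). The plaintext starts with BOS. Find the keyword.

Subtract each crib letter from the matching ciphertext letter (mod 26):
U(20)−B(1)=19 → T
N(13)−O(14)=-1≡25 → Z
H(7)−S(18)=-11≡15 → P

TZP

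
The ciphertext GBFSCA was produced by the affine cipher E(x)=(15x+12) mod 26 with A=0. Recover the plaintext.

KBDQIU

The inverse of 15 mod 26 is 7, since 15·7=105≡1. Apply D(y)=7·(y−12) mod 26:
G(6): 7·(6−12)=-42≡10 → K
B(1): 7·(1−12)=-77≡1 → B
F(5): 7·(5−12)=-49≡3 → D
S(18): 7·(18−12)=42≡16 → Q
C(2): 7·(2−12)=-70≡8 → I
A(0): 7·(0−12)=-84≡20 → U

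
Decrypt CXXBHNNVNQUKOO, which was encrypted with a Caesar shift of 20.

C(2): 2−20=-18≡8 → I
X(23): 23−20=3 → D
X(23): 23−20=3 → D
B(1): 1−20=-19≡7 → H
H(7): 7−20=-13≡13 → N
N(13): 13−20=-7≡19 → T
N(13): 13−20=-7≡19 → T
V(21): 21−20=1 → B
N(13): 13−20=-7≡19 → T
Q(16): 16−20=-4≡22 → W
U(20): 20−20=0 → A
K(10): 10−20=-10≡16 → Q
O(14): 14−20=-6≡20 → U
O(14): 14−20=-6≡20 → U

IDDHNTTBTWAQUU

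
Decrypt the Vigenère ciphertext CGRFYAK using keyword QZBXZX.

MHQIZDU

Repeat the key across the ciphertext: QZBXZXQ
C(2)−Q(16): -14≡12 → M
G(6)−Z(25): -19≡7 → H
R(17)−B(1): 16 → Q
F(5)−X(23): -18≡8 → I
Y(24)−Z(25): -1≡25 → Z
A(0)−X(23): -23≡3 → D
K(10)−Q(16): -6≡20 → U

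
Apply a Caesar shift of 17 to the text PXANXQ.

P(15): 15+17=32≡6 → G
X(23): 23+17=40≡14 → O
A(0): 0+17=17 → R
N(13): 13+17=30≡4 → E
X(23): 23+17=40≡14 → O
Q(16): 16+17=33≡7 → H

GOREOH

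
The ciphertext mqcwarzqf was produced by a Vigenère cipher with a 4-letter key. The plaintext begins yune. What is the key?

Subtract each crib letter from the matching ciphertext letter (mod 26):
m(12)−y(24)=-12≡14 → o
q(16)−u(20)=-4≡22 → w
c(2)−n(13)=-11≡15 → p
w(22)−e(4)=18 → s

owps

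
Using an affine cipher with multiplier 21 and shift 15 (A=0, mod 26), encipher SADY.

S(18): 21·18+15=393≡3 → D
A(0): 21·0+15=15 → P
D(3): 21·3+15=78≡0 → A
Y(24): 21·24+15=519≡25 → Z

DPAZ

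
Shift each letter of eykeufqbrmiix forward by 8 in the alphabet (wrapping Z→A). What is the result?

mgsmcnyjzuqqf

e(4): 4+8=12 → m
y(24): 24+8=32≡6 → g
k(10): 10+8=18 → s
e(4): 4+8=12 → m
u(20): 20+8=28≡2 → c
f(5): 5+8=13 → n
q(16): 16+8=24 → y
b(1): 1+8=9 → j
r(17): 17+8=25 → z
m(12): 12+8=20 → u
i(8): 8+8=16 → q
i(8): 8+8=16 → q
x(23): 23+8=31≡5 → f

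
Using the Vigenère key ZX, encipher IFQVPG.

Repeat the key across the message: ZXZXZX
I(8)+Z(25): 33≡7 → H
F(5)+X(23): 28≡2 → C
Q(16)+Z(25): 41≡15 → P
V(21)+X(23): 44≡18 → S
P(15)+Z(25): 40≡14 → O
G(6)+X(23): 29≡3 → D

HCPSOD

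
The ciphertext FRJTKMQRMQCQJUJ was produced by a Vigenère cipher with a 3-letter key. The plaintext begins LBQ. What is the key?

Subtract each crib letter from the matching ciphertext letter (mod 26):
F(5)−L(11)=-6≡20 → U
R(17)−B(1)=16 → Q
J(9)−Q(16)=-7≡19 → T

UQT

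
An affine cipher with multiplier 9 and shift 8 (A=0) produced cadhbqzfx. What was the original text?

iclxfyzrt

The inverse of 9 mod 26 is 3, since 9·3=27≡1. Apply D(y)=3·(y−8) mod 26:
c(2): 3·(2−8)=-18≡8 → i
a(0): 3·(0−8)=-24≡2 → c
d(3): 3·(3−8)=-15≡11 → l
h(7): 3·(7−8)=-3≡23 → x
b(1): 3·(1−8)=-21≡5 → f
q(16): 3·(16−8)=24 → y
z(25): 3·(25−8)=51≡25 → z
f(5): 3·(5−8)=-9≡17 → r
x(23): 3·(23−8)=45≡19 → t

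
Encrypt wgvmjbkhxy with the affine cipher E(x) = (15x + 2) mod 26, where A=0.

uofahrwdjy

w(22): 15·22+2=332≡20 → u
g(6): 15·6+2=92≡14 → o
v(21): 15·21+2=317≡5 → f
m(12): 15·12+2=182≡0 → a
j(9): 15·9+2=137≡7 → h
b(1): 15·1+2=17 → r
k(10): 15·10+2=152≡22 → w
h(7): 15·7+2=107≡3 → d
x(23): 15·23+2=347≡9 → j
y(24): 15·24+2=362≡24 → y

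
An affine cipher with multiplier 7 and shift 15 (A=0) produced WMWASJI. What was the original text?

BHBJTOZ

The inverse of 7 mod 26 is 15, since 7·15=105≡1. Apply D(y)=15·(y−15) mod 26:
W(22): 15·(22−15)=105≡1 → B
M(12): 15·(12−15)=-45≡7 → H
W(22): 15·(22−15)=105≡1 → B
A(0): 15·(0−15)=-225≡9 → J
S(18): 15·(18−15)=45≡19 → T
J(9): 15·(9−15)=-90≡14 → O
I(8): 15·(8−15)=-105≡25 → Z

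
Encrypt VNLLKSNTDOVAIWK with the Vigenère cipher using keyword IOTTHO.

Repeat the key across the message: IOTTHOIOTTHOIOT
V(21)+I(8): 29≡3 → D
N(13)+O(14): 27≡1 → B
L(11)+T(19): 30≡4 → E
L(11)+T(19): 30≡4 → E
K(10)+H(7): 17 → R
S(18)+O(14): 32≡6 → G
N(13)+I(8): 21 → V
T(19)+O(14): 33≡7 → H
D(3)+T(19): 22 → W
O(14)+T(19): 33≡7 → H
V(21)+H(7): 28≡2 → C
A(0)+O(14): 14 → O
I(8)+I(8): 16 → Q
W(22)+O(14): 36≡10 → K
K(10)+T(19): 29≡3 → D

DBEERGVHWHCOQKD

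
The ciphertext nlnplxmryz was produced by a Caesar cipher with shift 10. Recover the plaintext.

n(13): 13−10=3 → d
l(11): 11−10=1 → b
n(13): 13−10=3 → d
p(15): 15−10=5 → f
l(11): 11−10=1 → b
x(23): 23−10=13 → n
m(12): 12−10=2 → c
r(17): 17−10=7 → h
y(24): 24−10=14 → o
z(25): 25−10=15 → p

dbdfbnchop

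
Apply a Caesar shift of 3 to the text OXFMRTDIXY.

O(14): 14+3=17 → R
X(23): 23+3=26≡0 → A
F(5): 5+3=8 → I
M(12): 12+3=15 → P
R(17): 17+3=20 → U
T(19): 19+3=22 → W
D(3): 3+3=6 → G
I(8): 8+3=11 → L
X(23): 23+3=26≡0 → A
Y(24): 24+3=27≡1 → B

RAIPUWGLAB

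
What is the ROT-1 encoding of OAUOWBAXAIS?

PBVPXCBYBJT

O(14): 14+1=15 → P
A(0): 0+1=1 → B
U(20): 20+1=21 → V
O(14): 14+1=15 → P
W(22): 22+1=23 → X
B(1): 1+1=2 → C
A(0): 0+1=1 → B
X(23): 23+1=24 → Y
A(0): 0+1=1 → B
I(8): 8+1=9 → J
S(18): 18+1=19 → T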